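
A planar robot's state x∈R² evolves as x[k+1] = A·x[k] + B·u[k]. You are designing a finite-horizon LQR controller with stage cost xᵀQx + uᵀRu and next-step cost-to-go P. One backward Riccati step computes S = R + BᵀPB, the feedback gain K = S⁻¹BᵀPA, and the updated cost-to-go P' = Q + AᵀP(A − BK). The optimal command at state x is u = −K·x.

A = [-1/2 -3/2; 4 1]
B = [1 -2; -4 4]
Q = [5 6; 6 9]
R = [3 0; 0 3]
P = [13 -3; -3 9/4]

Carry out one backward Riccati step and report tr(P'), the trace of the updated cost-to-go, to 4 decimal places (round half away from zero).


BᵀP = [25.0000 -12.0000; -38.0000 15.0000]
S = R + BᵀPB = [3 0; 0 3] + [73.0000 -98.0000; -98.0000 136.0000] = [76.0000 -98.0000; -98.0000 139.0000]
BᵀPA = [-60.5000 -49.5000; 79.0000 72.0000]
K = S⁻¹·BᵀPA = [-0.6953 0.1828; 0.0781 0.6469]
A−BK = [0.3516 -0.3891; 0.9063 -0.8563]
AᵀP(A−BK) = [3.0117 -1.7930; -1.7930 2.9742]
P' = Q + AᵀP(A−BK) = [8.0117 4.2070; 4.2070 11.9742]
tr(P') = 19.9859

19.9859


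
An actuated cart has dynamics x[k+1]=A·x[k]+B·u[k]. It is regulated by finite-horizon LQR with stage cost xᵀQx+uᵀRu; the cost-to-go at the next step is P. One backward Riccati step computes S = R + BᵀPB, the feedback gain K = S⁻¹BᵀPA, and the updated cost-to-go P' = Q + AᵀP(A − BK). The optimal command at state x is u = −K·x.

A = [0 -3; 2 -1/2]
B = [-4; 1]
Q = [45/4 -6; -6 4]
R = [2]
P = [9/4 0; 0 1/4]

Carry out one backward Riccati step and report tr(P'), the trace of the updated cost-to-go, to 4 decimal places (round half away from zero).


17.6732

BᵀP = [-9.0000 0.2500]
S = R + BᵀPB = [2] + [36.2500] = [38.2500]
BᵀPA = [0.5000 26.8750]
K = S⁻¹·BᵀPA = [0.0131 0.7026]
A−BK = [0.0523 -0.1895; 1.9869 -1.2026]
AᵀP(A−BK) = [0.9935 -0.6013; -0.6013 1.4297]
P' = Q + AᵀP(A−BK) = [12.2435 -6.6013; -6.6013 5.4297]
tr(P') = 17.6732


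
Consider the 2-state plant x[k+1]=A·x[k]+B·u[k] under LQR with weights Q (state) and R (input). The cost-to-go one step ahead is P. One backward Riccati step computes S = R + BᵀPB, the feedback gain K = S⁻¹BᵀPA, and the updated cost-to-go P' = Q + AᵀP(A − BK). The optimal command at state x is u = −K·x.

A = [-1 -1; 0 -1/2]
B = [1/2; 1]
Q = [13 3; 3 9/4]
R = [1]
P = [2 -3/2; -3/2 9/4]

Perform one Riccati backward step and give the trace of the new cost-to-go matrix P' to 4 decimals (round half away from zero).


BᵀP = [-0.5000 1.5000]
S = R + BᵀPB = [1] + [1.2500] = [2.2500]
BᵀPA = [0.5000 -0.2500]
K = S⁻¹·BᵀPA = [0.2222 -0.1111]
A−BK = [-1.1111 -0.9444; -0.2222 -0.3889]
AᵀP(A−BK) = [1.8889 1.3056; 1.3056 1.0347]
P' = Q + AᵀP(A−BK) = [14.8889 4.3056; 4.3056 3.2847]
tr(P') = 18.1736

18.1736


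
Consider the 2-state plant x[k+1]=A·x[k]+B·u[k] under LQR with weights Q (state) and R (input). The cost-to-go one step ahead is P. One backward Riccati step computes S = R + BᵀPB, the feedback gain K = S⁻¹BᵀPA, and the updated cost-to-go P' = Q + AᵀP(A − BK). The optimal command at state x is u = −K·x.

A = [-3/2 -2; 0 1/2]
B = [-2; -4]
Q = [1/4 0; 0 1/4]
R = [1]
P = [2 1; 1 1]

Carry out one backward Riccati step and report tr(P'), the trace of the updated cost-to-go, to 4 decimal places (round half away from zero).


3.6159

BᵀP = [-8.0000 -6.0000]
S = R + BᵀPB = [1] + [40.0000] = [41.0000]
BᵀPA = [12.0000 13.0000]
K = S⁻¹·BᵀPA = [0.2927 0.3171]
A−BK = [-0.9146 -1.3659; 1.1707 1.7683]
AᵀP(A−BK) = [0.9878 1.4451; 1.4451 2.1280]
P' = Q + AᵀP(A−BK) = [1.2378 1.4451; 1.4451 2.3780]
tr(P') = 3.6159


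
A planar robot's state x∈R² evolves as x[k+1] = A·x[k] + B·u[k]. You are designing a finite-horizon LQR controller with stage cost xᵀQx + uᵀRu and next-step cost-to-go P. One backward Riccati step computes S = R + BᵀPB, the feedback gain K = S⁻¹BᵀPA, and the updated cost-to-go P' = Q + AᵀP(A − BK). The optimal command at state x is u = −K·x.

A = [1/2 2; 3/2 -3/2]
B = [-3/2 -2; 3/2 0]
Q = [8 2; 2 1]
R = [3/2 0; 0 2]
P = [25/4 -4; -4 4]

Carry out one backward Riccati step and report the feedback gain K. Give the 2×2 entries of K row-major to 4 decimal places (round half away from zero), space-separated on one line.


0.4991 -0.8766 -0.3554 -0.3720

BᵀP = [-15.3750 12.0000; -12.5000 8.0000]
S = R + BᵀPB = [3/2 0; 0 2] + [41.0625 30.7500; 30.7500 25.0000] = [42.5625 30.7500; 30.7500 27.0000]
BᵀPA = [10.3125 -48.7500; 5.7500 -37.0000]
K = S⁻¹·BᵀPA = [0.4991 -0.8766; -0.3554 -0.3720]
A−BK = [0.5378 -0.0589; 0.7514 -0.1851]
AᵀP(A−BK) = [1.4595 -0.5709; -0.5709 1.5009]
P' = Q + AᵀP(A−BK) = [9.4595 1.4291; 1.4291 2.5009]
tr(P') = 11.9604


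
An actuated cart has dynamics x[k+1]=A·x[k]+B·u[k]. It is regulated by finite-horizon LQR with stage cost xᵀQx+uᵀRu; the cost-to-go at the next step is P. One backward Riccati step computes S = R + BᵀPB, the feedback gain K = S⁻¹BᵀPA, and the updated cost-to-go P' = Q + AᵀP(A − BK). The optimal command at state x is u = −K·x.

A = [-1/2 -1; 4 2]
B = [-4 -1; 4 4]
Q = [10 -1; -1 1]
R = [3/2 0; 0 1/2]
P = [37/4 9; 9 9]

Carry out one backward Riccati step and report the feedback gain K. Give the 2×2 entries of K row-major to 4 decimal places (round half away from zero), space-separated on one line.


BᵀP = [-1.0000 0.0000; 26.7500 27.0000]
S = R + BᵀPB = [3/2 0; 0 1/2] + [4.0000 1.0000; 1.0000 81.2500] = [5.5000 1.0000; 1.0000 81.7500]
BᵀPA = [0.5000 1.0000; 94.6250 27.2500]
K = S⁻¹·BᵀPA = [-0.1198 0.1215; 1.1590 0.3318]
A−BK = [0.1797 -0.1822; -0.1566 0.1867]
AᵀP(A−BK) = [0.7060 0.1632; 0.1632 0.0857]
P' = Q + AᵀP(A−BK) = [10.7060 -0.8368; -0.8368 1.0857]
tr(P') = 11.7917

-0.1198 0.1215 1.1590 0.3318


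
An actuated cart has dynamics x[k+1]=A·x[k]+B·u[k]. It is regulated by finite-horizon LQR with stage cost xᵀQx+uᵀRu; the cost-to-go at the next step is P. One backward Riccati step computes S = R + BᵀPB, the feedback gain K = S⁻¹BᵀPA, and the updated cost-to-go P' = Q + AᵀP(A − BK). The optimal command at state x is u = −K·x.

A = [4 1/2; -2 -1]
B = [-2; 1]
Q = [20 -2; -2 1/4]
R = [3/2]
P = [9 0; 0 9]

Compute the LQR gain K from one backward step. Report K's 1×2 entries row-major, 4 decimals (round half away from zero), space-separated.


-1.9355 -0.3871

BᵀP = [-18.0000 9.0000]
S = R + BᵀPB = [3/2] + [45.0000] = [46.5000]
BᵀPA = [-90.0000 -18.0000]
K = S⁻¹·BᵀPA = [-1.9355 -0.3871]
A−BK = [0.1290 -0.2742; -0.0645 -0.6129]
AᵀP(A−BK) = [5.8065 1.1613; 1.1613 4.2823]
P' = Q + AᵀP(A−BK) = [25.8065 -0.8387; -0.8387 4.5323]
tr(P') = 30.3387


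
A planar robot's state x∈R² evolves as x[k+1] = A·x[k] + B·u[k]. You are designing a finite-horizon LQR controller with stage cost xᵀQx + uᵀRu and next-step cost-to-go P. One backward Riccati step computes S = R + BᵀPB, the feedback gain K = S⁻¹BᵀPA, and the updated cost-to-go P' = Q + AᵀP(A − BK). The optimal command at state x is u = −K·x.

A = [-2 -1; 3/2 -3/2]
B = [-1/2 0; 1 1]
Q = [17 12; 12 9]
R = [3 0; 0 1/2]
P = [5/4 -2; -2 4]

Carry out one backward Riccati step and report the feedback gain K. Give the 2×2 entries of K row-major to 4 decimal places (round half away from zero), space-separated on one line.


0.4362 -0.1146 1.7375 -0.7616

BᵀP = [-2.6250 5.0000; -2.0000 4.0000]
S = R + BᵀPB = [3 0; 0 1/2] + [6.3125 5.0000; 5.0000 4.0000] = [9.3125 5.0000; 5.0000 4.5000]
BᵀPA = [12.7500 -4.8750; 10.0000 -4.0000]
K = S⁻¹·BᵀPA = [0.4362 -0.1146; 1.7375 -0.7616]
A−BK = [-1.7819 -1.0573; -0.6738 -0.6238]
AᵀP(A−BK) = [3.0628 -0.4233; -0.4233 0.6451]
P' = Q + AᵀP(A−BK) = [20.0628 11.5767; 11.5767 9.6451]
tr(P') = 29.7079


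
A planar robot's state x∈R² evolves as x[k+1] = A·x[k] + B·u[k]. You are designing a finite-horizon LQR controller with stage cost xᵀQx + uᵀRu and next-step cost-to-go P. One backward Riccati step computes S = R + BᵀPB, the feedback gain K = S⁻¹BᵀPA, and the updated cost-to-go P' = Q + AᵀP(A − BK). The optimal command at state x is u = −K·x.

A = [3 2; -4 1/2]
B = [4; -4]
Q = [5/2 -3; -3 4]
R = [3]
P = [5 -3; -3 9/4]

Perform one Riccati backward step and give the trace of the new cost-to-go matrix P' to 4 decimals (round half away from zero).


10.0520

BᵀP = [32.0000 -21.0000]
S = R + BᵀPB = [3] + [212.0000] = [215.0000]
BᵀPA = [180.0000 53.5000]
K = S⁻¹·BᵀPA = [0.8372 0.2488]
A−BK = [-0.3488 1.0047; -0.6512 1.4953]
AᵀP(A−BK) = [2.3023 0.2093; 0.2093 1.2497]
P' = Q + AᵀP(A−BK) = [4.8023 -2.7907; -2.7907 5.2497]
tr(P') = 10.0520


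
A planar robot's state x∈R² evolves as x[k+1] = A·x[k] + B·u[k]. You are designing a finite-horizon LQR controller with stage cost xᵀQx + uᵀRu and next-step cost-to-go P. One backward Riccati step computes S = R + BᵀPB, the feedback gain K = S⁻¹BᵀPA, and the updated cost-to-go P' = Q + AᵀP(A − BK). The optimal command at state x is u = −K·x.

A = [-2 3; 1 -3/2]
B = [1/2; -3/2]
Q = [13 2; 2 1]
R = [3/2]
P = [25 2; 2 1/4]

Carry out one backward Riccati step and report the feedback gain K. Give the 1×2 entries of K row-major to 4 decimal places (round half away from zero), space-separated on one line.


BᵀP = [9.5000 0.6250]
S = R + BᵀPB = [3/2] + [3.8125] = [5.3125]
BᵀPA = [-18.3750 27.5625]
K = S⁻¹·BᵀPA = [-3.4588 5.1882]
A−BK = [-0.2706 0.4059; -4.1882 6.2824]
AᵀP(A−BK) = [28.6941 -43.0412; -43.0412 64.5618]
P' = Q + AᵀP(A−BK) = [41.6941 -41.0412; -41.0412 65.5618]
tr(P') = 107.2559

-3.4588 5.1882


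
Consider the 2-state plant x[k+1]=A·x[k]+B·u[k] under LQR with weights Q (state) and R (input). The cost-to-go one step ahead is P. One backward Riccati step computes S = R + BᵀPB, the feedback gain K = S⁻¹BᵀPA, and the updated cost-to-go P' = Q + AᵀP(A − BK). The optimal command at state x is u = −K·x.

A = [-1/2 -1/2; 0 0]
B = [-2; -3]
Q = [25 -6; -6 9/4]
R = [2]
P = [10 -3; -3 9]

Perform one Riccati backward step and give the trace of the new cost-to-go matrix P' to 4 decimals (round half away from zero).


BᵀP = [-11.0000 -21.0000]
S = R + BᵀPB = [2] + [85.0000] = [87.0000]
BᵀPA = [5.5000 5.5000]
K = S⁻¹·BᵀPA = [0.0632 0.0632]
A−BK = [-0.3736 -0.3736; 0.1897 0.1897]
AᵀP(A−BK) = [2.1523 2.1523; 2.1523 2.1523]
P' = Q + AᵀP(A−BK) = [27.1523 -3.8477; -3.8477 4.4023]
tr(P') = 31.5546

31.5546


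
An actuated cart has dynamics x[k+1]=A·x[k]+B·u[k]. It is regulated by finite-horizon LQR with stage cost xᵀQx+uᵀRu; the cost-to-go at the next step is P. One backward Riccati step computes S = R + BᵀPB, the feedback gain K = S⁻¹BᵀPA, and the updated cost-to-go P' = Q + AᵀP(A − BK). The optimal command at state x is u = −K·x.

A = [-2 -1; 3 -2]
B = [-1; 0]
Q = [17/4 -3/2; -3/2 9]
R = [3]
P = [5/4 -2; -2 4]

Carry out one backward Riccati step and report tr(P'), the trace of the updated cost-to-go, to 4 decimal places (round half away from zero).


BᵀP = [-1.2500 2.0000]
S = R + BᵀPB = [3] + [1.2500] = [4.2500]
BᵀPA = [8.5000 -2.7500]
K = S⁻¹·BᵀPA = [2.0000 -0.6471]
A−BK = [0.0000 -1.6471; 3.0000 -2.0000]
AᵀP(A−BK) = [48.0000 -18.0000; -18.0000 7.4706]
P' = Q + AᵀP(A−BK) = [52.2500 -19.5000; -19.5000 16.4706]
tr(P') = 68.7206

68.7206


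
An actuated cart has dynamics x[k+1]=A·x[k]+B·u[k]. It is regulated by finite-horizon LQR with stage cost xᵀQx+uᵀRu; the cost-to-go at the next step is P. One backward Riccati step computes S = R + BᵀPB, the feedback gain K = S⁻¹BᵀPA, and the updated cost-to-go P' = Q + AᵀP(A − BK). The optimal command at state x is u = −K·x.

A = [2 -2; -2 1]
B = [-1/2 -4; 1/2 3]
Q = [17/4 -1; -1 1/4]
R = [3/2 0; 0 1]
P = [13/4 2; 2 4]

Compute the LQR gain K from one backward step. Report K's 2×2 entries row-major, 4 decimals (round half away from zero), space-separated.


BᵀP = [-0.6250 1.0000; -7.0000 4.0000]
S = R + BᵀPB = [3/2 0; 0 1] + [0.8125 5.5000; 5.5000 40.0000] = [2.3125 5.5000; 5.5000 41.0000]
BᵀPA = [-3.2500 2.2500; -22.0000 18.0000]
K = S⁻¹·BᵀPA = [-0.1897 -0.1045; -0.5111 0.4530]
A−BK = [-0.1394 -0.2401; -0.3717 -0.3069]
AᵀP(A−BK) = [1.1384 0.6273; 0.6273 1.0803]
P' = Q + AᵀP(A−BK) = [5.3884 -0.3727; -0.3727 1.3303]
tr(P') = 6.7188

-0.1897 -0.1045 -0.5111 0.4530


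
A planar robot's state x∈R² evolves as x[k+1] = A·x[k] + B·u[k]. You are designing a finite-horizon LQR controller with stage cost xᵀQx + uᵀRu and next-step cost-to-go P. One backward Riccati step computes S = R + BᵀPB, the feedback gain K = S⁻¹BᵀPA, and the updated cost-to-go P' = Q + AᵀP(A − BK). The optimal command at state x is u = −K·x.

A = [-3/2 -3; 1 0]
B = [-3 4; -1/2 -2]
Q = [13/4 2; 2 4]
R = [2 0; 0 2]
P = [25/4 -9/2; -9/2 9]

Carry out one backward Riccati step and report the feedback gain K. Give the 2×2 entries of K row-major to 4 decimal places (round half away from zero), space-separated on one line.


-0.0784 0.6493 -0.4456 -0.2260

BᵀP = [-16.5000 9.0000; 34.0000 -36.0000]
S = R + BᵀPB = [2 0; 0 2] + [45.0000 -84.0000; -84.0000 208.0000] = [47.0000 -84.0000; -84.0000 210.0000]
BᵀPA = [33.7500 49.5000; -87.0000 -102.0000]
K = S⁻¹·BᵀPA = [-0.0784 0.6493; -0.4456 -0.2260]
A−BK = [0.0474 -0.1482; 0.0696 -0.1274]
AᵀP(A−BK) = [0.4374 0.0496; 0.0496 1.0586]
P' = Q + AᵀP(A−BK) = [3.6874 2.0496; 2.0496 5.0586]
tr(P') = 8.7460


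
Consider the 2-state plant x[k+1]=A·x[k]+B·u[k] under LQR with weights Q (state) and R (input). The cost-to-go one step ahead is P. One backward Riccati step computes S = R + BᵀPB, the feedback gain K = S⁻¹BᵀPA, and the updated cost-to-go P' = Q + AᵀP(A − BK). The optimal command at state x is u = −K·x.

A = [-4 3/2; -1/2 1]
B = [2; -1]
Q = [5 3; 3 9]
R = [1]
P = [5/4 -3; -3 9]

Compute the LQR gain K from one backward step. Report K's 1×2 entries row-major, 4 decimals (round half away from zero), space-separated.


BᵀP = [5.5000 -15.0000]
S = R + BᵀPB = [1] + [26.0000] = [27.0000]
BᵀPA = [-14.5000 -6.7500]
K = S⁻¹·BᵀPA = [-0.5370 -0.2500]
A−BK = [-2.9259 2.0000; -1.0370 0.7500]
AᵀP(A−BK) = [2.4630 -1.3750; -1.3750 1.1250]
P' = Q + AᵀP(A−BK) = [7.4630 1.6250; 1.6250 10.1250]
tr(P') = 17.5880

-0.5370 -0.2500


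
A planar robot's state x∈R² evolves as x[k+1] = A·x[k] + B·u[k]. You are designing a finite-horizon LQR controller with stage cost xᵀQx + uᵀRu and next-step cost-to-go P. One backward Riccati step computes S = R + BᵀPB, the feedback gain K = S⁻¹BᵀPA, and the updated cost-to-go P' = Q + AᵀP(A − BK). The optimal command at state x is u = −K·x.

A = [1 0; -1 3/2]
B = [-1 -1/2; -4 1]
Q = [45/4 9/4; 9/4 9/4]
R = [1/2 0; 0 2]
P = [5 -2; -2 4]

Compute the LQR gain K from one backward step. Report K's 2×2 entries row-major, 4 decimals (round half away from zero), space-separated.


BᵀP = [3.0000 -14.0000; -4.5000 5.0000]
S = R + BᵀPB = [1/2 0; 0 2] + [53.0000 -15.5000; -15.5000 7.2500] = [53.5000 -15.5000; -15.5000 9.2500]
BᵀPA = [17.0000 -21.0000; -9.5000 7.5000]
K = S⁻¹·BᵀPA = [0.0393 -0.3063; -0.9612 0.2975]
A−BK = [0.5587 -0.1576; 0.1183 -0.0228]
AᵀP(A−BK) = [3.2008 -0.9661; -0.9661 0.3358]
P' = Q + AᵀP(A−BK) = [14.4508 1.2839; 1.2839 2.5858]
tr(P') = 17.0366

0.0393 -0.3063 -0.9612 0.2975


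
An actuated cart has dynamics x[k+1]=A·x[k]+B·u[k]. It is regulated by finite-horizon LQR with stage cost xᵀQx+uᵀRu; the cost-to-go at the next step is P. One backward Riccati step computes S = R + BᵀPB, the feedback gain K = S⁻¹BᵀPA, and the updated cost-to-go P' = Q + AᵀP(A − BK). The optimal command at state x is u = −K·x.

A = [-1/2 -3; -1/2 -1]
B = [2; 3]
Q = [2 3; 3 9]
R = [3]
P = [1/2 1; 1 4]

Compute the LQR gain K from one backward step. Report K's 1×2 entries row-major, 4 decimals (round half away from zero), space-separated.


-0.1698 -0.4906

BᵀP = [4.0000 14.0000]
S = R + BᵀPB = [3] + [50.0000] = [53.0000]
BᵀPA = [-9.0000 -26.0000]
K = S⁻¹·BᵀPA = [-0.1698 -0.4906]
A−BK = [-0.1604 -2.0189; 0.0094 0.4717]
AᵀP(A−BK) = [0.0967 0.3349; 0.3349 1.7453]
P' = Q + AᵀP(A−BK) = [2.0967 3.3349; 3.3349 10.7453]
tr(P') = 12.8420


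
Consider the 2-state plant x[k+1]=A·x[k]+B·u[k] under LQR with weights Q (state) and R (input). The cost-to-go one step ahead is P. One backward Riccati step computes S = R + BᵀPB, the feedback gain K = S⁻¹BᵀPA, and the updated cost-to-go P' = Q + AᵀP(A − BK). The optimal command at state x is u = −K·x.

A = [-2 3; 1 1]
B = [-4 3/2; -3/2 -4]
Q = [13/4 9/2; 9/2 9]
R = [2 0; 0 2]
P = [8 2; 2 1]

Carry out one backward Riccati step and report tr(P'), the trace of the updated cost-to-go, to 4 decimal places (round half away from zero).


13.8298

BᵀP = [-35.0000 -9.5000; 4.0000 -1.0000]
S = R + BᵀPB = [2 0; 0 2] + [154.2500 -14.5000; -14.5000 10.0000] = [156.2500 -14.5000; -14.5000 12.0000]
BᵀPA = [60.5000 -114.5000; -9.0000 11.0000]
K = S⁻¹·BᵀPA = [0.3577 -0.7295; -0.3178 0.0351]
A−BK = [-0.0925 0.0291; 0.2655 0.0463]
AᵀP(A−BK) = [0.4986 -0.5466; -0.5466 1.0812]
P' = Q + AᵀP(A−BK) = [3.7486 3.9534; 3.9534 10.0812]
tr(P') = 13.8298


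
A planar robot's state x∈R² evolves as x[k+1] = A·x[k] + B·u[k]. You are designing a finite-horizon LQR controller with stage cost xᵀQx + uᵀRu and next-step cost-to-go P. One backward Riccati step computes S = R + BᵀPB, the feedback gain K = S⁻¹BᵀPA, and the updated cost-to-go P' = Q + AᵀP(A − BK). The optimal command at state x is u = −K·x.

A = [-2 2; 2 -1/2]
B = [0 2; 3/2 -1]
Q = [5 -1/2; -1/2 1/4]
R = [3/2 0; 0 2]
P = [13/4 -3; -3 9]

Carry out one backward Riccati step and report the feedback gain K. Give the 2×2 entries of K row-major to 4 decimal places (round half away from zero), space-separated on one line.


BᵀP = [-4.5000 13.5000; 9.5000 -15.0000]
S = R + BᵀPB = [3/2 0; 0 2] + [20.2500 -22.5000; -22.5000 34.0000] = [21.7500 -22.5000; -22.5000 36.0000]
BᵀPA = [36.0000 -15.7500; -49.0000 26.5000]
K = S⁻¹·BᵀPA = [0.6992 0.1057; -0.9241 0.8022]
A−BK = [-0.1518 0.3957; 0.0271 0.1436]
AᵀP(A−BK) = [2.5474 -1.4986; -1.4986 1.6572]
P' = Q + AᵀP(A−BK) = [7.5474 -1.9986; -1.9986 1.9072]
tr(P') = 9.4546

0.6992 0.1057 -0.9241 0.8022


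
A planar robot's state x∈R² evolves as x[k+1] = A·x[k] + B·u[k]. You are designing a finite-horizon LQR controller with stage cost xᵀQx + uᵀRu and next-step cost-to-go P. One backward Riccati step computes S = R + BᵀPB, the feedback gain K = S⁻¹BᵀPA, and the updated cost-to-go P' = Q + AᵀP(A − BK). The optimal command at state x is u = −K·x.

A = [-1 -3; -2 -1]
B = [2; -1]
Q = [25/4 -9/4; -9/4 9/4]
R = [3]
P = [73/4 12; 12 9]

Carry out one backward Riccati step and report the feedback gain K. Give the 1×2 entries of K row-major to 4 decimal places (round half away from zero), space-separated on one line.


-1.4730 -2.3919

BᵀP = [24.5000 15.0000]
S = R + BᵀPB = [3] + [34.0000] = [37.0000]
BᵀPA = [-54.5000 -88.5000]
K = S⁻¹·BᵀPA = [-1.4730 -2.3919]
A−BK = [1.9459 1.7838; -3.4730 -3.3919]
AᵀP(A−BK) = [21.9730 26.3919; 26.3919 33.5676]
P' = Q + AᵀP(A−BK) = [28.2230 24.1419; 24.1419 35.8176]
tr(P') = 64.0405


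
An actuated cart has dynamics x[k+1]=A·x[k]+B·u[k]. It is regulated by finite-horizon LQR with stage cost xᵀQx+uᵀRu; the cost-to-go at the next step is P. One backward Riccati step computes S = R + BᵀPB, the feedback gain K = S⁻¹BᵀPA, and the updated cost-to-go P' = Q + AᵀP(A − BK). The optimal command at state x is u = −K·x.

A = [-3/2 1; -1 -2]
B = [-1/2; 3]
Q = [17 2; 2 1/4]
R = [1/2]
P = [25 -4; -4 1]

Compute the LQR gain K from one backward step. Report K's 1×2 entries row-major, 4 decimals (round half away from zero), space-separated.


BᵀP = [-24.5000 5.0000]
S = R + BᵀPB = [1/2] + [27.2500] = [27.7500]
BᵀPA = [31.7500 -34.5000]
K = S⁻¹·BᵀPA = [1.1441 -1.2432]
A−BK = [-0.9279 0.3784; -4.4324 1.7297]
AᵀP(A−BK) = [8.9234 -4.0270; -4.0270 2.1081]
P' = Q + AᵀP(A−BK) = [25.9234 -2.0270; -2.0270 2.3581]
tr(P') = 28.2815

1.1441 -1.2432


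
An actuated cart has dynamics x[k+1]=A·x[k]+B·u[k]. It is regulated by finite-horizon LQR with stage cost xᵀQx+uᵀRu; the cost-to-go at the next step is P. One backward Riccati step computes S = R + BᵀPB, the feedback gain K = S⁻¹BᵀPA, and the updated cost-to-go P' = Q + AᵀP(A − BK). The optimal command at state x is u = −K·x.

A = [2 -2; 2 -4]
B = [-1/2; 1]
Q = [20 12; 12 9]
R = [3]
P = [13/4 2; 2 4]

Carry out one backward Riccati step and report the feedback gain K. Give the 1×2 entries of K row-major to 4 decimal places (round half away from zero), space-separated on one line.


BᵀP = [0.3750 3.0000]
S = R + BᵀPB = [3] + [2.8125] = [5.8125]
BᵀPA = [6.7500 -12.7500]
K = S⁻¹·BᵀPA = [1.1613 -2.1935]
A−BK = [2.5806 -3.0968; 0.8387 -1.8065]
AᵀP(A−BK) = [37.1613 -54.1935; -54.1935 81.0323]
P' = Q + AᵀP(A−BK) = [57.1613 -42.1935; -42.1935 90.0323]
tr(P') = 147.1935

1.1613 -2.1935


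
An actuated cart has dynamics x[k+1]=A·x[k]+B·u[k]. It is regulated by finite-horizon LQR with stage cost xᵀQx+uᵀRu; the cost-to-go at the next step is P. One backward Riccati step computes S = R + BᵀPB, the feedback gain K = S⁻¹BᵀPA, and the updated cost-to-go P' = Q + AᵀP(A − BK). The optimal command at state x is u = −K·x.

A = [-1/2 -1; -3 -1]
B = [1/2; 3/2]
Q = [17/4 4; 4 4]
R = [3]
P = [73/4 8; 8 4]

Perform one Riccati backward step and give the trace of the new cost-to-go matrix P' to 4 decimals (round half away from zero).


19.5410

BᵀP = [21.1250 10.0000]
S = R + BᵀPB = [3] + [25.5625] = [28.5625]
BᵀPA = [-40.5625 -31.1250]
K = S⁻¹·BᵀPA = [-1.4201 -1.0897]
A−BK = [0.2101 -0.4551; -0.8698 0.6346]
AᵀP(A−BK) = [6.9584 4.9234; 4.9234 4.3326]
P' = Q + AᵀP(A−BK) = [11.2084 8.9234; 8.9234 8.3326]
tr(P') = 19.5410


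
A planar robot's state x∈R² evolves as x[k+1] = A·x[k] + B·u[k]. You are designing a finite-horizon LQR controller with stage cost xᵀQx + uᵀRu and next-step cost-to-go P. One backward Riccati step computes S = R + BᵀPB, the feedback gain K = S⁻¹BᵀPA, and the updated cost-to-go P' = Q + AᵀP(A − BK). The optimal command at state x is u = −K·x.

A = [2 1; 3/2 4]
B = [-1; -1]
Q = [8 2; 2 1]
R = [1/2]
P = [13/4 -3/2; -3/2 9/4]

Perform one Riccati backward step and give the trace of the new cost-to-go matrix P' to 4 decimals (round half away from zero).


30.6615

BᵀP = [-1.7500 -0.7500]
S = R + BᵀPB = [1/2] + [2.5000] = [3.0000]
BᵀPA = [-4.6250 -4.7500]
K = S⁻¹·BᵀPA = [-1.5417 -1.5833]
A−BK = [0.4583 -0.5833; -0.0417 2.4167]
AᵀP(A−BK) = [1.9323 -1.5729; -1.5729 19.7292]
P' = Q + AᵀP(A−BK) = [9.9323 0.4271; 0.4271 20.7292]
tr(P') = 30.6615


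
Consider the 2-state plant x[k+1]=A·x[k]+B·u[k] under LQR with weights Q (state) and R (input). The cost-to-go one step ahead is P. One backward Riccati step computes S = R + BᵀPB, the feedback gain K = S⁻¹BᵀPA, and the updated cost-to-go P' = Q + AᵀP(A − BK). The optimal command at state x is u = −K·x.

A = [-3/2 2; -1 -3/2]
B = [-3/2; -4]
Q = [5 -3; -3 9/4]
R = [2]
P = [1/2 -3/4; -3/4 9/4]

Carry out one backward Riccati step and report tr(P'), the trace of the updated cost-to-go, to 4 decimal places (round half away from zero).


10.4322

BᵀP = [2.2500 -7.8750]
S = R + BᵀPB = [2] + [28.1250] = [30.1250]
BᵀPA = [4.5000 16.3125]
K = S⁻¹·BᵀPA = [0.1494 0.5415]
A−BK = [-1.2759 2.8122; -0.4025 0.6660]
AᵀP(A−BK) = [0.4528 -0.7492; -0.7492 2.7294]
P' = Q + AᵀP(A−BK) = [5.4528 -3.7492; -3.7492 4.9794]
tr(P') = 10.4322


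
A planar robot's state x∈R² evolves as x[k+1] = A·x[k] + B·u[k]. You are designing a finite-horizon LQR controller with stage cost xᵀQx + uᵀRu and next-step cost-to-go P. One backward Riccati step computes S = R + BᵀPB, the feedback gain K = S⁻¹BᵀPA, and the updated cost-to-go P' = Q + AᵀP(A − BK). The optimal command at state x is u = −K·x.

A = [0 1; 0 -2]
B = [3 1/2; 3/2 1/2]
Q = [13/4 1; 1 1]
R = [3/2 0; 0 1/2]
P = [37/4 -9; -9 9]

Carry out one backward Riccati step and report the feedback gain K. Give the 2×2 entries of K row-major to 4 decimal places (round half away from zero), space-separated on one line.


BᵀP = [14.2500 -13.5000; 0.1250 0.0000]
S = R + BᵀPB = [3/2 0; 0 1/2] + [22.5000 0.3750; 0.3750 0.0625] = [24.0000 0.3750; 0.3750 0.5625]
BᵀPA = [0.0000 41.2500; 0.0000 0.1250]
K = S⁻¹·BᵀPA = [0.0000 1.7333; 0.0000 -0.9333]
A−BK = [0.0000 -3.7333; 0.0000 -4.1333]
AᵀP(A−BK) = [0.0000 0.0000; 0.0000 9.8667]
P' = Q + AᵀP(A−BK) = [3.2500 1.0000; 1.0000 10.8667]
tr(P') = 14.1167

0.0000 1.7333 0.0000 -0.9333


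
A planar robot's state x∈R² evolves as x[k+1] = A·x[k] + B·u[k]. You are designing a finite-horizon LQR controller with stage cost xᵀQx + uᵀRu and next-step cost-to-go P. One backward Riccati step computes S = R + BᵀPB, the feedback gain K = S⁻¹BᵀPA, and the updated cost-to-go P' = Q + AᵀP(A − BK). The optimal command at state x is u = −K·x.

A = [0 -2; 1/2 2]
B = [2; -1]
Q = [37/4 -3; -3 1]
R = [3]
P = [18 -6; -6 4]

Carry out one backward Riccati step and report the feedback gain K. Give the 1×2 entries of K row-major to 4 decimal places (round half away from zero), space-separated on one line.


-0.0777 -1.1262

BᵀP = [42.0000 -16.0000]
S = R + BᵀPB = [3] + [100.0000] = [103.0000]
BᵀPA = [-8.0000 -116.0000]
K = S⁻¹·BᵀPA = [-0.0777 -1.1262]
A−BK = [0.1553 0.2524; 0.4223 0.8738]
AᵀP(A−BK) = [0.3786 0.9903; 0.9903 5.3592]
P' = Q + AᵀP(A−BK) = [9.6286 -2.0097; -2.0097 6.3592]
tr(P') = 15.9879


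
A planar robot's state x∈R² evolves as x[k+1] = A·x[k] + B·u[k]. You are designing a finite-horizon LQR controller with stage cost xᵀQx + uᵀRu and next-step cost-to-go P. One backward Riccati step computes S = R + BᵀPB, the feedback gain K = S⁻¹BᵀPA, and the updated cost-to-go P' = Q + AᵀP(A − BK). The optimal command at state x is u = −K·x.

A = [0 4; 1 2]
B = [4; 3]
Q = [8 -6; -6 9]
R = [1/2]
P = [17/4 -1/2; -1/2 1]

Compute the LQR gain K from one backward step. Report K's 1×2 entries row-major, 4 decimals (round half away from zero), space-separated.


0.0153 0.9771

BᵀP = [15.5000 1.0000]
S = R + BᵀPB = [1/2] + [65.0000] = [65.5000]
BᵀPA = [1.0000 64.0000]
K = S⁻¹·BᵀPA = [0.0153 0.9771]
A−BK = [-0.0611 0.0916; 0.9542 -0.9313]
AᵀP(A−BK) = [0.9847 -0.9771; -0.9771 1.4656]
P' = Q + AᵀP(A−BK) = [8.9847 -6.9771; -6.9771 10.4656]
tr(P') = 19.4504


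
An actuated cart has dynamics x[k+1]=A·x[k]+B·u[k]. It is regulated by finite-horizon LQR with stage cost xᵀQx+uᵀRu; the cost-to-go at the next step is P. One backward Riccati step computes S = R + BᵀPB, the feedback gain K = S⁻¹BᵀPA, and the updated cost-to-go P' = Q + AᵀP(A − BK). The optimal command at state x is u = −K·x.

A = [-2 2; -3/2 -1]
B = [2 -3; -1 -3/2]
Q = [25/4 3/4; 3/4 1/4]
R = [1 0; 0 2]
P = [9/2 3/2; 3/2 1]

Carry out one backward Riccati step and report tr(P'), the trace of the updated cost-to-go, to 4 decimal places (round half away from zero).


BᵀP = [7.5000 2.0000; -15.7500 -6.0000]
S = R + BᵀPB = [1 0; 0 2] + [13.0000 -25.5000; -25.5000 56.2500] = [14.0000 -25.5000; -25.5000 58.2500]
BᵀPA = [-18.0000 13.0000; 40.5000 -25.5000]
K = S⁻¹·BᵀPA = [-0.0953 0.6475; 0.6536 -0.1543]
A−BK = [0.1513 0.2421; -0.6150 -0.5840]
AᵀP(A−BK) = [1.0654 -0.0953; -0.0953 0.6475]
P' = Q + AᵀP(A−BK) = [7.3154 0.6547; 0.6547 0.8975]
tr(P') = 8.2129

8.2129


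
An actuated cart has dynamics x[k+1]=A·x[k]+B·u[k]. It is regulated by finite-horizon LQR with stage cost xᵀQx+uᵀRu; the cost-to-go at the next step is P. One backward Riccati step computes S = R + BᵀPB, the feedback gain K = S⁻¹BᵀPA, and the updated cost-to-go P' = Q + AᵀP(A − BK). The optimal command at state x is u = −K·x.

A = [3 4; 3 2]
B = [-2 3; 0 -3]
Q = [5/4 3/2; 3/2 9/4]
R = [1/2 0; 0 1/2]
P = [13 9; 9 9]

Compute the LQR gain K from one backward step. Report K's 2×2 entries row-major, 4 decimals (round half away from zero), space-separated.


-2.9502 -2.9532 -0.9536 -0.6267

BᵀP = [-26.0000 -18.0000; 12.0000 0.0000]
S = R + BᵀPB = [1/2 0; 0 1/2] + [52.0000 -24.0000; -24.0000 36.0000] = [52.5000 -24.0000; -24.0000 36.5000]
BᵀPA = [-132.0000 -140.0000; 36.0000 48.0000]
K = S⁻¹·BᵀPA = [-2.9502 -2.9532; -0.9536 -0.6267]
A−BK = [-0.0397 -0.0261; 0.1393 0.1198]
AᵀP(A−BK) = [4.9021 4.7431; 4.7431 4.6387]
P' = Q + AᵀP(A−BK) = [6.1521 6.2431; 6.2431 6.8887]
tr(P') = 13.0408


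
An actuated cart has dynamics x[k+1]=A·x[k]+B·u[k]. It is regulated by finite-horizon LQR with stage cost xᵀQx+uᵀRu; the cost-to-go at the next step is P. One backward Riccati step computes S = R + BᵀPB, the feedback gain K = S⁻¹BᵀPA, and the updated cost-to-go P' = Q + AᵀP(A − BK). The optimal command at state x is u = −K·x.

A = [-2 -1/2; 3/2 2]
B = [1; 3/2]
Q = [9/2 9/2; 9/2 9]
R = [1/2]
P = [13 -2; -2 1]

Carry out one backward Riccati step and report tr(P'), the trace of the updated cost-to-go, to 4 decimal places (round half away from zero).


43.1474

BᵀP = [10.0000 -0.5000]
S = R + BᵀPB = [1/2] + [9.2500] = [9.7500]
BᵀPA = [-20.7500 -6.0000]
K = S⁻¹·BᵀPA = [-2.1282 -0.6154]
A−BK = [0.1282 0.1154; 4.6923 2.9231]
AᵀP(A−BK) = [22.0897 12.7308; 12.7308 7.5577]
P' = Q + AᵀP(A−BK) = [26.5897 17.2308; 17.2308 16.5577]
tr(P') = 43.1474


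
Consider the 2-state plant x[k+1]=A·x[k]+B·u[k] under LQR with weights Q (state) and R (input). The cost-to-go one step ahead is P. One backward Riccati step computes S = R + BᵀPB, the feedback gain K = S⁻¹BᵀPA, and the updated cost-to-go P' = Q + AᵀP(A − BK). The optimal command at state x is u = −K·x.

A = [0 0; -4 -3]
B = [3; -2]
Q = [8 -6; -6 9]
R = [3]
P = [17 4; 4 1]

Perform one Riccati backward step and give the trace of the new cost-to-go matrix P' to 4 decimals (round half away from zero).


BᵀP = [43.0000 10.0000]
S = R + BᵀPB = [3] + [109.0000] = [112.0000]
BᵀPA = [-40.0000 -30.0000]
K = S⁻¹·BᵀPA = [-0.3571 -0.2679]
A−BK = [1.0714 0.8036; -4.7143 -3.5357]
AᵀP(A−BK) = [1.7143 1.2857; 1.2857 0.9643]
P' = Q + AᵀP(A−BK) = [9.7143 -4.7143; -4.7143 9.9643]
tr(P') = 19.6786

19.6786


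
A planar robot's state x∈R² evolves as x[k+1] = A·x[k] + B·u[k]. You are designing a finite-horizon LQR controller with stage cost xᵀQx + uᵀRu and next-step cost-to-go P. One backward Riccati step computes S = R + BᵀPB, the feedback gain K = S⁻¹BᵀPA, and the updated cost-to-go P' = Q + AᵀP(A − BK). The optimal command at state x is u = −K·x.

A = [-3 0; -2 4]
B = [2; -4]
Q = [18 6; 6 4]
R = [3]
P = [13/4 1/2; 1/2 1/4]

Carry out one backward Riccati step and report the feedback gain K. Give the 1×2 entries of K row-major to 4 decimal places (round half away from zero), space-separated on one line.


-1.1250 0.0000

BᵀP = [4.5000 0.0000]
S = R + BᵀPB = [3] + [9.0000] = [12.0000]
BᵀPA = [-13.5000 0.0000]
K = S⁻¹·BᵀPA = [-1.1250 0.0000]
A−BK = [-0.7500 0.0000; -6.5000 4.0000]
AᵀP(A−BK) = [21.0625 -8.0000; -8.0000 4.0000]
P' = Q + AᵀP(A−BK) = [39.0625 -2.0000; -2.0000 8.0000]
tr(P') = 47.0625


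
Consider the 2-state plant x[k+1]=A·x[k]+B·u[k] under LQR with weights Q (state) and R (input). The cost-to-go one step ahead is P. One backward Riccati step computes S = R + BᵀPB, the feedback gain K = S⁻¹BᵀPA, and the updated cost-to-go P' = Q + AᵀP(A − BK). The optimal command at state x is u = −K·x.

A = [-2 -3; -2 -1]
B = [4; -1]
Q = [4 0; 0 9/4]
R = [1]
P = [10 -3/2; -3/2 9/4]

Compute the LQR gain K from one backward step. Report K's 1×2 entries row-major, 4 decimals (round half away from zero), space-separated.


-0.3795 -0.6633

BᵀP = [41.5000 -8.2500]
S = R + BᵀPB = [1] + [174.2500] = [175.2500]
BᵀPA = [-66.5000 -116.2500]
K = S⁻¹·BᵀPA = [-0.3795 -0.6633]
A−BK = [-0.4822 -0.3466; -2.3795 -1.6633]
AᵀP(A−BK) = [11.7660 8.3880; 8.3880 6.1369]
P' = Q + AᵀP(A−BK) = [15.7660 8.3880; 8.3880 8.3869]
tr(P') = 24.1530


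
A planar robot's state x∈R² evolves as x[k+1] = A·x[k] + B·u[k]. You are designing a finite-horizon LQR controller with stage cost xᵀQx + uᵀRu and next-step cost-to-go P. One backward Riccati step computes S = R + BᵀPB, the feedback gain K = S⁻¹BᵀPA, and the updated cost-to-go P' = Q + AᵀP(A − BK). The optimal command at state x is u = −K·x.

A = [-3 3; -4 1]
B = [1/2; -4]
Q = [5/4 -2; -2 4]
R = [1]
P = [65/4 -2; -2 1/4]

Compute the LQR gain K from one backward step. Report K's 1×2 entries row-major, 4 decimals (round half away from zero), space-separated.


BᵀP = [16.1250 -2.0000]
S = R + BᵀPB = [1] + [16.0625] = [17.0625]
BᵀPA = [-40.3750 46.3750]
K = S⁻¹·BᵀPA = [-2.3663 2.7179]
A−BK = [-1.8168 1.6410; -13.4652 11.8718]
AᵀP(A−BK) = [6.7106 -7.5128; -7.5128 8.4551]
P' = Q + AᵀP(A−BK) = [7.9606 -9.5128; -9.5128 12.4551]
tr(P') = 20.4158

-2.3663 2.7179


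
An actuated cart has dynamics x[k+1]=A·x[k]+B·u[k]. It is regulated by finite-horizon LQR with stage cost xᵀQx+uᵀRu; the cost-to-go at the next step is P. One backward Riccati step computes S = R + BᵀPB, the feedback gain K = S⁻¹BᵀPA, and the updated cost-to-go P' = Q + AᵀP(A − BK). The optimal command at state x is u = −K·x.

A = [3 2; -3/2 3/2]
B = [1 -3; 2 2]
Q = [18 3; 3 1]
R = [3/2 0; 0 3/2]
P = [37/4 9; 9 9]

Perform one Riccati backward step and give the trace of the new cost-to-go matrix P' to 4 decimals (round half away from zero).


21.6783

BᵀP = [27.2500 27.0000; -9.7500 -9.0000]
S = R + BᵀPB = [3/2 0; 0 3/2] + [81.2500 -27.7500; -27.7500 11.2500] = [82.7500 -27.7500; -27.7500 12.7500]
BᵀPA = [41.2500 95.0000; -15.7500 -33.0000]
K = S⁻¹·BᵀPA = [0.3118 1.0368; -0.5566 -0.3316]
A−BK = [1.0184 -0.0316; -1.0105 0.0895]
AᵀP(A−BK) = [0.8704 0.7579; 0.7579 1.8079]
P' = Q + AᵀP(A−BK) = [18.8704 3.7579; 3.7579 2.8079]
tr(P') = 21.6783


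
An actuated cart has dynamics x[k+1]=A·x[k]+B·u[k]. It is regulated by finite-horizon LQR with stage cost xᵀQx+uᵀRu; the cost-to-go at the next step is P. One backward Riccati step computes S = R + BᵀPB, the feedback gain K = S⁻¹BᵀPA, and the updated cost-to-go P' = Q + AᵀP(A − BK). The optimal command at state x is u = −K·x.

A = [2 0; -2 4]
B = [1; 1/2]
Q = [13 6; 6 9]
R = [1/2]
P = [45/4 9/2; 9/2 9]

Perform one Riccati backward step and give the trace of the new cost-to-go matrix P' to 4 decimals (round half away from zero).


BᵀP = [13.5000 9.0000]
S = R + BᵀPB = [1/2] + [18.0000] = [18.5000]
BᵀPA = [9.0000 36.0000]
K = S⁻¹·BᵀPA = [0.4865 1.9459]
A−BK = [1.5135 -1.9459; -2.2432 3.0270]
AᵀP(A−BK) = [40.6216 -53.5135; -53.5135 73.9459]
P' = Q + AᵀP(A−BK) = [53.6216 -47.5135; -47.5135 82.9459]
tr(P') = 136.5676

136.5676


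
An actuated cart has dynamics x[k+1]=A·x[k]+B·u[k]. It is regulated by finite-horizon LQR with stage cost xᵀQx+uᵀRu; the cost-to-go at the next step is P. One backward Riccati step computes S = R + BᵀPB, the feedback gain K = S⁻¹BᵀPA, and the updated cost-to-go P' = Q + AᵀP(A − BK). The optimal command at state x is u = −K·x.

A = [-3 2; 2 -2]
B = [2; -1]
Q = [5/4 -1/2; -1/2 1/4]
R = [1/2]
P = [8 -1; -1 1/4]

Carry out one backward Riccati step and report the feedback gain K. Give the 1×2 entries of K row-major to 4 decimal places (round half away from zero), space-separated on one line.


BᵀP = [17.0000 -2.2500]
S = R + BᵀPB = [1/2] + [36.2500] = [36.7500]
BᵀPA = [-55.5000 38.5000]
K = S⁻¹·BᵀPA = [-1.5102 1.0476]
A−BK = [0.0204 -0.0952; 0.4898 -0.9524]
AᵀP(A−BK) = [1.1837 -0.8571; -0.8571 0.6667]
P' = Q + AᵀP(A−BK) = [2.4337 -1.3571; -1.3571 0.9167]
tr(P') = 3.3503

-1.5102 1.0476


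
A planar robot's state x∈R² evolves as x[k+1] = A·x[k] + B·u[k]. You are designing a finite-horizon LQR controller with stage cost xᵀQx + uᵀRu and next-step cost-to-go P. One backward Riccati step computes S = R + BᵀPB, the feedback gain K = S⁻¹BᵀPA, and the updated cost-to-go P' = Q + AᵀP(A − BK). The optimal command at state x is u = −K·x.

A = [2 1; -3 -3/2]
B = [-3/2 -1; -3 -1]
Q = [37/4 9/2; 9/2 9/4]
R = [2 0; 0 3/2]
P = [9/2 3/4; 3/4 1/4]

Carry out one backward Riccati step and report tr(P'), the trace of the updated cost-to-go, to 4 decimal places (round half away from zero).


15.7598

BᵀP = [-9.0000 -1.8750; -5.2500 -1.0000]
S = R + BᵀPB = [2 0; 0 3/2] + [19.1250 10.8750; 10.8750 6.2500] = [21.1250 10.8750; 10.8750 7.7500]
BᵀPA = [-12.3750 -6.1875; -7.5000 -3.7500]
K = S⁻¹·BᵀPA = [-0.3156 -0.1578; -0.5249 -0.2625]
A−BK = [1.0017 0.5009; -4.4716 -2.2358]
AᵀP(A−BK) = [3.4079 1.7039; 1.7039 0.8520]
P' = Q + AᵀP(A−BK) = [12.6579 6.2039; 6.2039 3.1020]
tr(P') = 15.7598


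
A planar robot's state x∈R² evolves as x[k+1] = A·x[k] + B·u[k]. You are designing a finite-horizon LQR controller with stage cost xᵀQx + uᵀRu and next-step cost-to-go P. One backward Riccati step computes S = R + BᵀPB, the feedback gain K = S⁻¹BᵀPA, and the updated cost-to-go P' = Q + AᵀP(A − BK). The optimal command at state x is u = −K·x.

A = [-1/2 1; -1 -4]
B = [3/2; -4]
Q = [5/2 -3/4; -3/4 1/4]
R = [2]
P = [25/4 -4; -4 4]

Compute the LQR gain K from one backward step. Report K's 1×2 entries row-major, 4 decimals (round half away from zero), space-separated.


BᵀP = [25.3750 -22.0000]
S = R + BᵀPB = [2] + [126.0625] = [128.0625]
BᵀPA = [9.3125 113.3750]
K = S⁻¹·BᵀPA = [0.0727 0.8853]
A−BK = [-0.6091 -0.3280; -0.7091 -0.4588]
AᵀP(A−BK) = [0.8853 0.6306; 0.6306 1.8780]
P' = Q + AᵀP(A−BK) = [3.3853 -0.1194; -0.1194 2.1280]
tr(P') = 5.5133

0.0727 0.8853


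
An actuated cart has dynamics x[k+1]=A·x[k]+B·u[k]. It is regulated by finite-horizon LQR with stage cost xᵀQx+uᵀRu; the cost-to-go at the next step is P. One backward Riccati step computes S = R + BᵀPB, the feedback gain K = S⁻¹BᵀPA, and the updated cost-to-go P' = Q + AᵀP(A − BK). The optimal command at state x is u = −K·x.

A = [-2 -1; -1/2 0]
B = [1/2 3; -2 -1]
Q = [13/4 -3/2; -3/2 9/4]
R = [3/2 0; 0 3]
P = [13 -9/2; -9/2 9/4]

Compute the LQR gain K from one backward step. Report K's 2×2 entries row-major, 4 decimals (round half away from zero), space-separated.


BᵀP = [15.5000 -6.7500; 43.5000 -15.7500]
S = R + BᵀPB = [3/2 0; 0 3] + [21.2500 53.2500; 53.2500 146.2500] = [22.7500 53.2500; 53.2500 149.2500]
BᵀPA = [-27.6250 -15.5000; -79.1250 -43.5000]
K = S⁻¹·BᵀPA = [0.1614 0.0054; -0.5877 -0.2934]
A−BK = [-0.3175 -0.1226; -0.7649 -0.2827]
AᵀP(A−BK) = [1.5166 0.6852; 0.6852 0.3215]
P' = Q + AᵀP(A−BK) = [4.7666 -0.8148; -0.8148 2.5715]
tr(P') = 7.3381

0.1614 0.0054 -0.5877 -0.2934


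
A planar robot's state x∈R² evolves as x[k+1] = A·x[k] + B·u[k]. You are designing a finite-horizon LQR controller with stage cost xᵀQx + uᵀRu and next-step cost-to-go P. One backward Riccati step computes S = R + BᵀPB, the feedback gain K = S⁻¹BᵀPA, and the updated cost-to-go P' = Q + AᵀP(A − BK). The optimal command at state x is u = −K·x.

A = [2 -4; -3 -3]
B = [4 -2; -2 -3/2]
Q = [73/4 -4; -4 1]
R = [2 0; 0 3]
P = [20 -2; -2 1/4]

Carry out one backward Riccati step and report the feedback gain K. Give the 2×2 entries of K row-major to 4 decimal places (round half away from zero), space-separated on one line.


0.5149 -0.7154 -0.0689 0.3642

BᵀP = [84.0000 -8.5000; -37.0000 3.6250]
S = R + BᵀPB = [2 0; 0 3] + [353.0000 -155.2500; -155.2500 68.5625] = [355.0000 -155.2500; -155.2500 71.5625]
BᵀPA = [193.5000 -310.5000; -84.8750 137.1250]
K = S⁻¹·BᵀPA = [0.5149 -0.7154; -0.0689 0.3642]
A−BK = [-0.1976 -0.4101; -2.0735 -3.8844]
AᵀP(A−BK) = [0.7614 -0.4136; -0.4136 2.1853]
P' = Q + AᵀP(A−BK) = [19.0114 -4.4136; -4.4136 3.1853]
tr(P') = 22.1967


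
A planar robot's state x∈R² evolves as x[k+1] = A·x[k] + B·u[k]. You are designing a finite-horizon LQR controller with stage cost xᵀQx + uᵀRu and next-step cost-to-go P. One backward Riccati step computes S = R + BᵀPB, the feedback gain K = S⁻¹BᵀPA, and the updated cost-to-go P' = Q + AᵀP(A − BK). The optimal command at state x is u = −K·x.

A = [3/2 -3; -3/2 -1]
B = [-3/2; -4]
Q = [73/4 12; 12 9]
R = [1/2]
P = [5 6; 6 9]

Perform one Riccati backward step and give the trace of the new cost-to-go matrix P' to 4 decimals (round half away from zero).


34.5038

BᵀP = [-31.5000 -45.0000]
S = R + BᵀPB = [1/2] + [227.2500] = [227.7500]
BᵀPA = [20.2500 139.5000]
K = S⁻¹·BᵀPA = [0.0889 0.6125]
A−BK = [1.6334 -2.0812; -1.1443 1.4501]
AᵀP(A−BK) = [2.6995 -3.4034; -3.4034 4.5543]
P' = Q + AᵀP(A−BK) = [20.9495 8.5966; 8.5966 13.5543]
tr(P') = 34.5038
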